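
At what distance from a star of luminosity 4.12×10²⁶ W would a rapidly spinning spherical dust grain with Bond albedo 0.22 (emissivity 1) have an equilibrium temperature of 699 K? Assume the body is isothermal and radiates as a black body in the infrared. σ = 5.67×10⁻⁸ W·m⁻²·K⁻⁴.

For an isothermal black-emitting sphere, (1−a)S·πr² = σ·4πr²·T⁴ ⇒ S = 4σT⁴/(1−a).
S = 4·5.67×10⁻⁸·(699)⁴/0.780 = 69420 W/m².
Flux falls as S = L/(4πd²), so d = √(L/(4πS)) = √(4.12×10²⁶/(4π·69420)).

d ≈ 2.17×10¹⁰ m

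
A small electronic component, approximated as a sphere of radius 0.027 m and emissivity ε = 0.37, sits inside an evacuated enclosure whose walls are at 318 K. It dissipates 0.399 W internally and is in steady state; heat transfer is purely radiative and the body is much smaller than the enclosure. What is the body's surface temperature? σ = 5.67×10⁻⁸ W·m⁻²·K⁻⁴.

T ≈ 333 K

For a small grey body in a large enclosure, net radiated power = εσA(T⁴ − T_w⁴).
Steady state: P = εσA(T⁴ − T_w⁴) with A = 4πr² = 0.009161 m².
T⁴ = P/(εσA) + T_w⁴ = 0.399/(0.37·5.67×10⁻⁸·0.009161) + (318)⁴
    = 2.076×10⁹ + 1.023×10¹⁰ = 1.230×10¹⁰ K⁴.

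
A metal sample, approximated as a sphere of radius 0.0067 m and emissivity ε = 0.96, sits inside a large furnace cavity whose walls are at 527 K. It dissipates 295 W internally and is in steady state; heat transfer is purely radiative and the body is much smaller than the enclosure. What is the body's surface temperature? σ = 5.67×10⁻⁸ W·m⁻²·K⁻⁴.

For a small grey body in a large enclosure, net radiated power = εσA(T⁴ − T_w⁴).
Steady state: P = εσA(T⁴ − T_w⁴) with A = 4πr² = 5.641×10⁻⁴ m².
T⁴ = P/(εσA) + T_w⁴ = 295/(0.96·5.67×10⁻⁸·5.641×10⁻⁴) + (527)⁴
    = 9.607×10¹² + 7.713×10¹⁰ = 9.685×10¹² K⁴.

T ≈ 1760 K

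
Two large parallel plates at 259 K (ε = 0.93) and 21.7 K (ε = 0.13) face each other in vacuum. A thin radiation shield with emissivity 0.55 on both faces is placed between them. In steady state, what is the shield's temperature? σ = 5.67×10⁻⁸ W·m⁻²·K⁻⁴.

T_s ≈ 246 K

In steady state the net flux on the hot side equals that on the cold side.
σ(T₁⁴−T_s⁴)/D₁ = σ(T_s⁴−T₂⁴)/D₂, with D₁ = 1/ε₁+1/ε_s−1 = 1.893, D₂ = 1/ε_s+1/ε₂−1 = 8.510.
Solve for T_s⁴: T_s⁴ = (D₂·T₁⁴ + D₁·T₂⁴)/(D₁+D₂) = 3.681×10⁹ K⁴.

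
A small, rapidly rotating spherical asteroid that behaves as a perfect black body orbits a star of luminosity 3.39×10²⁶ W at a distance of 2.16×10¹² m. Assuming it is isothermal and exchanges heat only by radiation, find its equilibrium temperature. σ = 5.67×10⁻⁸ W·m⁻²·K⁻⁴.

First find the stellar flux at distance d: S = L/(4πd²) = 3.39×10²⁶/(4π·(2.16×10¹²)²) = 5.782 W/m².
For an isothermal sphere, absorbed (1−a)S·πr² = emitted σ·4πr²·T⁴, so T⁴ = (1−a)S/(4σ).
T⁴ = 1.00·5.782/(4·5.67×10⁻⁸) = 2.549×10⁷ K⁴.

T ≈ 71.1 K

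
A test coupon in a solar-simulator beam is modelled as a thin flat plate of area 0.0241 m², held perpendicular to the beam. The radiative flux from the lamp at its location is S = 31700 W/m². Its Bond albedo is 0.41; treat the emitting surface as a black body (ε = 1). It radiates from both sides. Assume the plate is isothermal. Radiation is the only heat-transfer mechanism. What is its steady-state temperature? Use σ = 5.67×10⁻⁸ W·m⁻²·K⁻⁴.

T ≈ 637 K

At equilibrium, absorbed power = emitted power.
Absorbing cross-section = A = 0.02410 m²; emitting surface = 2A = 0.04820 m² (ratio 2).
(1−a)S·A_cross = εσ·A_surf·T⁴  ⇒  T⁴ = (1−a)S/(2σ).
T⁴ = 0.590·31700/(2·5.67×10⁻⁸) = 1.649×10¹¹ K⁴.
T = (1.649×10¹¹)^(1/4).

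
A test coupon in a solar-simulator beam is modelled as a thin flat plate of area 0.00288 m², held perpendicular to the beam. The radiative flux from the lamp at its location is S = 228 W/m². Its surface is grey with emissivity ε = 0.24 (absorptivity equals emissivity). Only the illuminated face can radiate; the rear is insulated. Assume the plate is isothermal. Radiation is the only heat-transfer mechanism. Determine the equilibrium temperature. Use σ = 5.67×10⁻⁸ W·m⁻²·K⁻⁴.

At equilibrium, absorbed power = emitted power.
Absorbing cross-section = A = 0.002880 m²; emitting surface = A = 0.002880 m² (ratio 1).
εS·A_cross = εσ·A_surf·T⁴  ⇒  T⁴ = S/(1σ)   (ε cancels).
T⁴ = 228/(1·5.67×10⁻⁸) = 4.021×10⁹ K⁴.
T = (4.021×10⁹)^(1/4).

T ≈ 252 K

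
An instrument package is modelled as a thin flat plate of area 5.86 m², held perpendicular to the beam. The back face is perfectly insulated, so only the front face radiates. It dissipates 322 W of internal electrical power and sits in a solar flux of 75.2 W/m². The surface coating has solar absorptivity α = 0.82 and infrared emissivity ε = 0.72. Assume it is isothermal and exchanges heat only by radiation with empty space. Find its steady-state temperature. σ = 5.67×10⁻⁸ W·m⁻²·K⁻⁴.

At steady state, absorbed solar power + internal power = radiated power.
Absorbed: α·S·A_cross = 0.82·75.2·5.860 = 361.4 W (cross-section A).
Total input = 361.4 + 322 = 683.4 W.
Radiated: εσ·A_surf·T⁴ with A_surf = A = 5.860 m².
T⁴ = 683.4/(0.72·5.67×10⁻⁸·5.860) = 2.856×10⁹ K⁴.

T ≈ 231 K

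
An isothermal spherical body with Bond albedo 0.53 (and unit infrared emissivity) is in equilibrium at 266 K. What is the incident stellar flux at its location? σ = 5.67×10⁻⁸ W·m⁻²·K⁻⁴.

S ≈ 2420 W/m²

(1−a)S·πr² = σ·4πr²·T⁴ ⇒ S = 4σT⁴/(1−a).
S = 4·5.67×10⁻⁸·5.006×10⁹/0.470.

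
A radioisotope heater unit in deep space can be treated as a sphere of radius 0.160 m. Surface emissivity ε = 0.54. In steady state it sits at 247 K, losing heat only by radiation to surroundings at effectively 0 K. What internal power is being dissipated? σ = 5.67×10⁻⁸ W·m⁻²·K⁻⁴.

P ≈ 36.7 W

Steady state: P = εσA T⁴.
A = 4πr² = 0.3217 m²; T⁴ = (247)⁴ = 3.722×10⁹ K⁴.
P = 0.54 × 5.67×10⁻⁸ × 0.3217 × 3.722×10⁹.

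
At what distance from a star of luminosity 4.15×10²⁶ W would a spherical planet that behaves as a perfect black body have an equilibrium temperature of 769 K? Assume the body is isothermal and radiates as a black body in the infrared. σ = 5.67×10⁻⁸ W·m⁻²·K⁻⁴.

d ≈ 2.04×10¹⁰ m

For an isothermal black-emitting sphere, (1−a)S·πr² = σ·4πr²·T⁴ ⇒ S = 4σT⁴/(1−a).
S = 4·5.67×10⁻⁸·(769)⁴/1.00 = 79310 W/m².
Flux falls as S = L/(4πd²), so d = √(L/(4πS)) = √(4.15×10²⁶/(4π·79310)).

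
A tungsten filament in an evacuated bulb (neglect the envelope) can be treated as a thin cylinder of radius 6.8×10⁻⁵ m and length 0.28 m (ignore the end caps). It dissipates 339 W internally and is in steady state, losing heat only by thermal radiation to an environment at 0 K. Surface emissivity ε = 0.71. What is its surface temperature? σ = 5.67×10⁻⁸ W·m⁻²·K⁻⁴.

Steady state: internal power = radiated power, P = εσA T⁴.
Radiating area A = 2πrL = 1.196×10⁻⁴ m².
T⁴ = P/(εσA) = 339/(0.71·5.67×10⁻⁸·1.196×10⁻⁴) = 7.039×10¹³ K⁴.
T = (7.039×10¹³)^(1/4).

T ≈ 2900 K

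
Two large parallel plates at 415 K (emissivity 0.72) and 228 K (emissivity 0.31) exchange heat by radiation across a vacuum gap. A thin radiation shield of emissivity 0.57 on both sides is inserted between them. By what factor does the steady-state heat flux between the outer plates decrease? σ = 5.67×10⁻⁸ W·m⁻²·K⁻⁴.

factor ≈ 1.69

Without shield: q₀ = σΔ(T⁴)/(1/ε₁+1/ε₂−1) with denominator 3.615.
With shield the two gaps are in series; the resistances add: (1/ε₁+1/ε_s−1)+(1/ε_s+1/ε₂−1) = 2.143+3.980 = 6.123.
Heat-flux ratio q₀/q = 6.123/3.615.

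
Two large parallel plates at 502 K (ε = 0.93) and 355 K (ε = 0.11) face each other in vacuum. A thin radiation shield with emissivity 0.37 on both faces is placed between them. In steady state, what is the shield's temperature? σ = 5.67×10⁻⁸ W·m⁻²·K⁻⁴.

T_s ≈ 482 K

In steady state the net flux on the hot side equals that on the cold side.
σ(T₁⁴−T_s⁴)/D₁ = σ(T_s⁴−T₂⁴)/D₂, with D₁ = 1/ε₁+1/ε_s−1 = 2.778, D₂ = 1/ε_s+1/ε₂−1 = 10.79.
Solve for T_s⁴: T_s⁴ = (D₂·T₁⁴ + D₁·T₂⁴)/(D₁+D₂) = 5.376×10¹⁰ K⁴.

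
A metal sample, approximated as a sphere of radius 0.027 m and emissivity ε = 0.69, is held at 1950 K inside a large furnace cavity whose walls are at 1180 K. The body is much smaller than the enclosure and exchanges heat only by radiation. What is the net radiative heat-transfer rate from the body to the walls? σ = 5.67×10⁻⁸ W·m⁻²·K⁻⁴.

P_net ≈ 4490 W

For a small grey body in a large enclosure: P_net = εσA(T_body⁴ − T_wall⁴).
A = 4πr² = 0.009161 m²; T_body⁴ − T_wall⁴ = 1.446×10¹³ − 1.939×10¹² = 1.252×10¹³ K⁴.
|P_net| = 0.69·5.67×10⁻⁸·0.009161·1.252×10¹³.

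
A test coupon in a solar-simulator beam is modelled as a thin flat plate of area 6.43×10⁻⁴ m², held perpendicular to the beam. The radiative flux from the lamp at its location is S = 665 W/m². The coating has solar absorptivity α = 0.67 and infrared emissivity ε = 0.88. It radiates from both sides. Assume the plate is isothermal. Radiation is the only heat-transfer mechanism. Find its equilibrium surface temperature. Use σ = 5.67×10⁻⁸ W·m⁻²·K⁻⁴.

T ≈ 258 K

At equilibrium, absorbed power = emitted power.
Absorbing cross-section = A = 6.430×10⁻⁴ m²; emitting surface = 2A = 0.001286 m² (ratio 2).
αS·A_cross = εσ·A_surf·T⁴  ⇒  T⁴ = αS/(ε·2σ).
T⁴ = 0.670·665/(0.88·2·5.67×10⁻⁸) = 4.465×10⁹ K⁴.
T = (4.465×10⁹)^(1/4).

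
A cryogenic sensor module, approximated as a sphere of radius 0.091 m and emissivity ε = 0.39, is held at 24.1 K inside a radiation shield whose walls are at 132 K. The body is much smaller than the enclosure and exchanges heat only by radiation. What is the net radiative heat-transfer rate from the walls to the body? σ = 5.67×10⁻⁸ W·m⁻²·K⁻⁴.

For a small grey body in a large enclosure: P_net = εσA(T_body⁴ − T_wall⁴).
A = 4πr² = 0.1041 m²; T_body⁴ − T_wall⁴ = 3.373×10⁵ − 3.036×10⁸ = -3.033×10⁸ K⁴.
|P_net| = 0.39·5.67×10⁻⁸·0.1041·3.033×10⁸.

P_net ≈ 0.698 W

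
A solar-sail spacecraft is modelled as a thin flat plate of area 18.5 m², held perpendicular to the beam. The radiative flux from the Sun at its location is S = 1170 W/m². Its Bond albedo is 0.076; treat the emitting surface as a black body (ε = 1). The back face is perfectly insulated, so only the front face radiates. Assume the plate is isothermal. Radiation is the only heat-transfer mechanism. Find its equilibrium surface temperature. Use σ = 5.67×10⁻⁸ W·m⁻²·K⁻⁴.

At equilibrium, absorbed power = emitted power.
Absorbing cross-section = A = 18.50 m²; emitting surface = A = 18.50 m² (ratio 1).
(1−a)S·A_cross = εσ·A_surf·T⁴  ⇒  T⁴ = (1−a)S/(1σ).
T⁴ = 0.924·1170/(1·5.67×10⁻⁸) = 1.907×10¹⁰ K⁴.
T = (1.907×10¹⁰)^(1/4).

T ≈ 372 K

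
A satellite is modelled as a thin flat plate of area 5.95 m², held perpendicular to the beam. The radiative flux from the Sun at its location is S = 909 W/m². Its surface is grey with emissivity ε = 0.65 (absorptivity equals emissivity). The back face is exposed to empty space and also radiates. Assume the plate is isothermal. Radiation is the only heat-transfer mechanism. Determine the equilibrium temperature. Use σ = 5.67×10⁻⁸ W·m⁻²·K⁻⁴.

At equilibrium, absorbed power = emitted power.
Absorbing cross-section = A = 5.950 m²; emitting surface = 2A = 11.90 m² (ratio 2).
εS·A_cross = εσ·A_surf·T⁴  ⇒  T⁴ = S/(2σ)   (ε cancels).
T⁴ = 909/(2·5.67×10⁻⁸) = 8.016×10⁹ K⁴.
T = (8.016×10⁹)^(1/4).

T ≈ 299 K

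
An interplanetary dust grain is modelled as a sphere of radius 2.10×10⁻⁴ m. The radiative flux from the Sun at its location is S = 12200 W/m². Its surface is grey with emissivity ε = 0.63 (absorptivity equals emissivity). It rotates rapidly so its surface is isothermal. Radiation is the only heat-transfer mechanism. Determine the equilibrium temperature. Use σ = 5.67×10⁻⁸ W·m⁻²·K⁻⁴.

At equilibrium, absorbed power = emitted power.
Absorbing cross-section = πr² = 1.385×10⁻⁷ m²; emitting surface = 4πr² = 5.542×10⁻⁷ m² (ratio 4).
εS·A_cross = εσ·A_surf·T⁴  ⇒  T⁴ = S/(4σ)   (ε cancels).
T⁴ = 12200/(4·5.67×10⁻⁸) = 5.379×10¹⁰ K⁴.
T = (5.379×10¹⁰)^(1/4).

T ≈ 482 K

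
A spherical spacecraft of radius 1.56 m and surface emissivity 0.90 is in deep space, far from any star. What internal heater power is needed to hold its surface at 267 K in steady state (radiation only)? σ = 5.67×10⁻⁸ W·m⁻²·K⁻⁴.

P = εσ·4πr²·T⁴.
4πr² = 30.58 m²; T⁴ = 5.082×10⁹ K⁴.
P = 0.90·5.67×10⁻⁸·30.58·5.082×10⁹.

P ≈ 7930 W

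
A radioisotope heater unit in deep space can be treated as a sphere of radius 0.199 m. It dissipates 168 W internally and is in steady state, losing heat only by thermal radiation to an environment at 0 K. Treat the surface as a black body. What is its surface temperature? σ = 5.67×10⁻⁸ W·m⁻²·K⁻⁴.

T ≈ 278 K

Steady state: internal power = radiated power, P = εσA T⁴.
Radiating area A = 4πr² = 0.4976 m².
T⁴ = P/(εσA) = 168/(1.0·5.67×10⁻⁸·0.4976) = 5.954×10⁹ K⁴.
T = (5.954×10⁹)^(1/4).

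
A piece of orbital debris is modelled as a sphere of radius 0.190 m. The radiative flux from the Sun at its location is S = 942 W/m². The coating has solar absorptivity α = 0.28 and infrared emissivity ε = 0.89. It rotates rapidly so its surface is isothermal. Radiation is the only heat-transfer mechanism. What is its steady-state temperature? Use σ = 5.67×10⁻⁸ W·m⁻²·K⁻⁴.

At equilibrium, absorbed power = emitted power.
Absorbing cross-section = πr² = 0.1134 m²; emitting surface = 4πr² = 0.4536 m² (ratio 4).
αS·A_cross = εσ·A_surf·T⁴  ⇒  T⁴ = αS/(ε·4σ).
T⁴ = 0.280·942/(0.89·4·5.67×10⁻⁸) = 1.307×10⁹ K⁴.
T = (1.307×10⁹)^(1/4).

T ≈ 190 K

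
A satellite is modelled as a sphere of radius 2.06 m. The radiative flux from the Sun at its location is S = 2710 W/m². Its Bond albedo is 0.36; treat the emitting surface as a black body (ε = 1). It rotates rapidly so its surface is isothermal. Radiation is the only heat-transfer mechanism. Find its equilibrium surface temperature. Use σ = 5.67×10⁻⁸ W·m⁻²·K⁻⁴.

T ≈ 296 K

At equilibrium, absorbed power = emitted power.
Absorbing cross-section = πr² = 13.33 m²; emitting surface = 4πr² = 53.33 m² (ratio 4).
(1−a)S·A_cross = εσ·A_surf·T⁴  ⇒  T⁴ = (1−a)S/(4σ).
T⁴ = 0.640·2710/(4·5.67×10⁻⁸) = 7.647×10⁹ K⁴.
T = (7.647×10⁹)^(1/4).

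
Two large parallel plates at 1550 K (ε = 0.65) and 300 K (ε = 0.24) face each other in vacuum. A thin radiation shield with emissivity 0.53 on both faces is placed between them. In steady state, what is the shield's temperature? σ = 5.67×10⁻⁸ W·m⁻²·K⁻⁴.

In steady state the net flux on the hot side equals that on the cold side.
σ(T₁⁴−T_s⁴)/D₁ = σ(T_s⁴−T₂⁴)/D₂, with D₁ = 1/ε₁+1/ε_s−1 = 2.425, D₂ = 1/ε_s+1/ε₂−1 = 5.053.
Solve for T_s⁴: T_s⁴ = (D₂·T₁⁴ + D₁·T₂⁴)/(D₁+D₂) = 3.903×10¹² K⁴.

T_s ≈ 1410 K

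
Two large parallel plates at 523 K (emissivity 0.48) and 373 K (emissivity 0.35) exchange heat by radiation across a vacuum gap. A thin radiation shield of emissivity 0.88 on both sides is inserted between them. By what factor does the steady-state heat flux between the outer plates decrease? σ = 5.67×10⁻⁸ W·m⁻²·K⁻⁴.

Without shield: q₀ = σΔ(T⁴)/(1/ε₁+1/ε₂−1) with denominator 3.940.
With shield the two gaps are in series; the resistances add: (1/ε₁+1/ε_s−1)+(1/ε_s+1/ε₂−1) = 2.220+2.994 = 5.213.
Heat-flux ratio q₀/q = 5.213/3.940.

factor ≈ 1.32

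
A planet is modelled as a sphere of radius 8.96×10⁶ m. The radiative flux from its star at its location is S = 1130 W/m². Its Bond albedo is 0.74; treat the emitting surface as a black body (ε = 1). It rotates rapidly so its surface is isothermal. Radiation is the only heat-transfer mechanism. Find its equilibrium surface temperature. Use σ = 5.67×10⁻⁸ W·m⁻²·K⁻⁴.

T ≈ 190 K

At equilibrium, absorbed power = emitted power.
Absorbing cross-section = πr² = 2.522×10¹⁴ m²; emitting surface = 4πr² = 1.009×10¹⁵ m² (ratio 4).
(1−a)S·A_cross = εσ·A_surf·T⁴  ⇒  T⁴ = (1−a)S/(4σ).
T⁴ = 0.260·1130/(4·5.67×10⁻⁸) = 1.295×10⁹ K⁴.
T = (1.295×10⁹)^(1/4).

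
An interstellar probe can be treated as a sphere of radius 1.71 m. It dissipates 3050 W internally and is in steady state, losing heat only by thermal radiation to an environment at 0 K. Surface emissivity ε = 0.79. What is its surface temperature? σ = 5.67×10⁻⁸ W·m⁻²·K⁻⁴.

T ≈ 207 K

Steady state: internal power = radiated power, P = εσA T⁴.
Radiating area A = 4πr² = 36.75 m².
T⁴ = P/(εσA) = 3050/(0.79·5.67×10⁻⁸·36.75) = 1.853×10⁹ K⁴.
T = (1.853×10⁹)^(1/4).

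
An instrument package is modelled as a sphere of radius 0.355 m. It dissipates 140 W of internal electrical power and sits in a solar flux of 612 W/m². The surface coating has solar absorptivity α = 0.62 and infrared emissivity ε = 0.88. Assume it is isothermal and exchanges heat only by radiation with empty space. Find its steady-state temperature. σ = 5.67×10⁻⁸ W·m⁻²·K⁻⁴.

T ≈ 246 K

At steady state, absorbed solar power + internal power = radiated power.
Absorbed: α·S·A_cross = 0.62·612·0.3959 = 150.2 W (cross-section πr²).
Total input = 150.2 + 140 = 290.2 W.
Radiated: εσ·A_surf·T⁴ with A_surf = 4πr² = 1.584 m².
T⁴ = 290.2/(0.88·5.67×10⁻⁸·1.584) = 3.673×10⁹ K⁴.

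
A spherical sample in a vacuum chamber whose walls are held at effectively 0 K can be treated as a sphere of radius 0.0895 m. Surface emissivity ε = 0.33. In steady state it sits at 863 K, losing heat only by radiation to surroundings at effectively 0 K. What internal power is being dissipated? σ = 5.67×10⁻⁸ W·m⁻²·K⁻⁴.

Steady state: P = εσA T⁴.
A = 4πr² = 0.1007 m²; T⁴ = (863)⁴ = 5.547×10¹¹ K⁴.
P = 0.33 × 5.67×10⁻⁸ × 0.1007 × 5.547×10¹¹.

P ≈ 1040 W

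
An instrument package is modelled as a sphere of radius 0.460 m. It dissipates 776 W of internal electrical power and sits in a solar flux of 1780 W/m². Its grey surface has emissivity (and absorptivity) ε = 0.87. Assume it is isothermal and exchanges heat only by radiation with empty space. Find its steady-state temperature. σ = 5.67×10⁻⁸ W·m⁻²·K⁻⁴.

T ≈ 343 K

At steady state, absorbed solar power + internal power = radiated power.
Absorbed: α·S·A_cross = 0.87·1780·0.6648 = 1029 W (cross-section πr²).
Total input = 1029 + 776 = 1805 W.
Radiated: εσ·A_surf·T⁴ with A_surf = 4πr² = 2.659 m².
T⁴ = 1805/(0.87·5.67×10⁻⁸·2.659) = 1.376×10¹⁰ K⁴.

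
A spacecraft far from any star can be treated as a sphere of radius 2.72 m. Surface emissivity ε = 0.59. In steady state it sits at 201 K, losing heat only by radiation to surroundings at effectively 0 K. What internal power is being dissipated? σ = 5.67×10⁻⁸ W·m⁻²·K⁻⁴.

P ≈ 5080 W

Steady state: P = εσA T⁴.
A = 4πr² = 92.97 m²; T⁴ = (201)⁴ = 1.632×10⁹ K⁴.
P = 0.59 × 5.67×10⁻⁸ × 92.97 × 1.632×10⁹.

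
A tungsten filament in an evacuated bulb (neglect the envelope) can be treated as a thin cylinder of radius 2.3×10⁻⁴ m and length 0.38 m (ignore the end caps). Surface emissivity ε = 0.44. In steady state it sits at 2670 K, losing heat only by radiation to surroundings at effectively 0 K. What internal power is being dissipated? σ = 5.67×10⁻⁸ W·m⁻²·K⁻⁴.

Steady state: P = εσA T⁴.
A = 2πrL = 5.492×10⁻⁴ m²; T⁴ = (2670)⁴ = 5.082×10¹³ K⁴.
P = 0.44 × 5.67×10⁻⁸ × 5.492×10⁻⁴ × 5.082×10¹³.

P ≈ 696 W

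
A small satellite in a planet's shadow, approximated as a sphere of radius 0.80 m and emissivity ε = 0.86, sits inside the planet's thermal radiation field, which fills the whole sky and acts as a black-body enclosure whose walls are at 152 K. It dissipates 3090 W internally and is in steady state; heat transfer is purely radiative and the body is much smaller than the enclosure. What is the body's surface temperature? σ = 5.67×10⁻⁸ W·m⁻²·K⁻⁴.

For a small grey body in a large enclosure, net radiated power = εσA(T⁴ − T_w⁴).
Steady state: P = εσA(T⁴ − T_w⁴) with A = 4πr² = 8.042 m².
T⁴ = P/(εσA) + T_w⁴ = 3090/(0.86·5.67×10⁻⁸·8.042) + (152)⁴
    = 7.879×10⁹ + 5.338×10⁸ = 8.413×10⁹ K⁴.

T ≈ 303 K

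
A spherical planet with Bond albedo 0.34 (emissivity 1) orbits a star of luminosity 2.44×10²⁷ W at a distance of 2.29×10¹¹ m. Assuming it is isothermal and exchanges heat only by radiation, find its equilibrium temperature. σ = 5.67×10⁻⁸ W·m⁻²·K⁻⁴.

T ≈ 322 K

First find the stellar flux at distance d: S = L/(4πd²) = 2.44×10²⁷/(4π·(2.29×10¹¹)²) = 3703 W/m².
For an isothermal sphere, absorbed (1−a)S·πr² = emitted σ·4πr²·T⁴, so T⁴ = (1−a)S/(4σ).
T⁴ = 0.660·3703/(4·5.67×10⁻⁸) = 1.077×10¹⁰ K⁴.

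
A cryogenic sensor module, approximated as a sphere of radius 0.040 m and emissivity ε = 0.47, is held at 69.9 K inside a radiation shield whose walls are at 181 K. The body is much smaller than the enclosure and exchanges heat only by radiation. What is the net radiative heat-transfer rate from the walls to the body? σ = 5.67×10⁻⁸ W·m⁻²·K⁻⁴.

For a small grey body in a large enclosure: P_net = εσA(T_body⁴ − T_wall⁴).
A = 4πr² = 0.02011 m²; T_body⁴ − T_wall⁴ = 2.387×10⁷ − 1.073×10⁹ = -1.049×10⁹ K⁴.
|P_net| = 0.47·5.67×10⁻⁸·0.02011·1.049×10⁹.

P_net ≈ 0.562 W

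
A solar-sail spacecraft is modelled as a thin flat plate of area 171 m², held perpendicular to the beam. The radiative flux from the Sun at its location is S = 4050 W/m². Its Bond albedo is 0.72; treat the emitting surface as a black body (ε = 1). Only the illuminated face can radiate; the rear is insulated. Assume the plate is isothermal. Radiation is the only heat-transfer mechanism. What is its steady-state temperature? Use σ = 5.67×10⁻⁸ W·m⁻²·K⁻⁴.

At equilibrium, absorbed power = emitted power.
Absorbing cross-section = A = 171.0 m²; emitting surface = A = 171.0 m² (ratio 1).
(1−a)S·A_cross = εσ·A_surf·T⁴  ⇒  T⁴ = (1−a)S/(1σ).
T⁴ = 0.280·4050/(1·5.67×10⁻⁸) = 2.000×10¹⁰ K⁴.
T = (2.000×10¹⁰)^(1/4).

T ≈ 376 K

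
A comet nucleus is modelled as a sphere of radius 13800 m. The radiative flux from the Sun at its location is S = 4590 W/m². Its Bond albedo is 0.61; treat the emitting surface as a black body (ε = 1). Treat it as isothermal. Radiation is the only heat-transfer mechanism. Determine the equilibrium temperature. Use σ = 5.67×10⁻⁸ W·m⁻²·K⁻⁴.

T ≈ 298 K

At equilibrium, absorbed power = emitted power.
Absorbing cross-section = πr² = 5.983×10⁸ m²; emitting surface = 4πr² = 2.393×10⁹ m² (ratio 4).
(1−a)S·A_cross = εσ·A_surf·T⁴  ⇒  T⁴ = (1−a)S/(4σ).
T⁴ = 0.390·4590/(4·5.67×10⁻⁸) = 7.893×10⁹ K⁴.
T = (7.893×10⁹)^(1/4).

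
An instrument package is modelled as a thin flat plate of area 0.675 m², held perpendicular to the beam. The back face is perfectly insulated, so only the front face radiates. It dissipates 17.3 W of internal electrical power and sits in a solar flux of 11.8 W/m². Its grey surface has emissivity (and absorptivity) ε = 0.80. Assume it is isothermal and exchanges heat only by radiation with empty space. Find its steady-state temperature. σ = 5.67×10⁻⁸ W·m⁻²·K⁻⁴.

T ≈ 167 K

At steady state, absorbed solar power + internal power = radiated power.
Absorbed: α·S·A_cross = 0.80·11.8·0.6750 = 6.372 W (cross-section A).
Total input = 6.372 + 17.3 = 23.67 W.
Radiated: εσ·A_surf·T⁴ with A_surf = A = 0.6750 m².
T⁴ = 23.67/(0.80·5.67×10⁻⁸·0.6750) = 7.731×10⁸ K⁴.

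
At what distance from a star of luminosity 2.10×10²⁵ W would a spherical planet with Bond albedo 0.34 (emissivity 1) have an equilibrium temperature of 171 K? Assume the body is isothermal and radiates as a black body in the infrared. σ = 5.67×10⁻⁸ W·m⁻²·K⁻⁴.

For an isothermal black-emitting sphere, (1−a)S·πr² = σ·4πr²·T⁴ ⇒ S = 4σT⁴/(1−a).
S = 4·5.67×10⁻⁸·(171)⁴/0.660 = 293.8 W/m².
Flux falls as S = L/(4πd²), so d = √(L/(4πS)) = √(2.10×10²⁵/(4π·293.8)).

d ≈ 7.54×10¹⁰ m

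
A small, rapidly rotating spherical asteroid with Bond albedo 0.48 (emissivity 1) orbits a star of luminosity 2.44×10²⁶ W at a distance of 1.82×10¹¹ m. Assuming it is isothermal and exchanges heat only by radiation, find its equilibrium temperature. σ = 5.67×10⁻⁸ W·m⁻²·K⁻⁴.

T ≈ 191 K

First find the stellar flux at distance d: S = L/(4πd²) = 2.44×10²⁶/(4π·(1.82×10¹¹)²) = 586.2 W/m².
For an isothermal sphere, absorbed (1−a)S·πr² = emitted σ·4πr²·T⁴, so T⁴ = (1−a)S/(4σ).
T⁴ = 0.520·586.2/(4·5.67×10⁻⁸) = 1.344×10⁹ K⁴.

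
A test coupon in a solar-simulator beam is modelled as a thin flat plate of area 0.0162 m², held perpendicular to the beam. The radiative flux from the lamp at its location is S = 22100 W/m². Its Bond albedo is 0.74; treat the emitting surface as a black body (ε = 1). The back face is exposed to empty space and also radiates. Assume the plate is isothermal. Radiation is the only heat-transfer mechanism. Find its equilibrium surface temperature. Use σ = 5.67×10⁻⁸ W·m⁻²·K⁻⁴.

At equilibrium, absorbed power = emitted power.
Absorbing cross-section = A = 0.01620 m²; emitting surface = 2A = 0.03240 m² (ratio 2).
(1−a)S·A_cross = εσ·A_surf·T⁴  ⇒  T⁴ = (1−a)S/(2σ).
T⁴ = 0.260·22100/(2·5.67×10⁻⁸) = 5.067×10¹⁰ K⁴.
T = (5.067×10¹⁰)^(1/4).

T ≈ 474 K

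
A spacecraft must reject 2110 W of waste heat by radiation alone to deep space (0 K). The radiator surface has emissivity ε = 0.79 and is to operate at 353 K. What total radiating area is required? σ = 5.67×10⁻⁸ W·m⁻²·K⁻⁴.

P = εσA T⁴ ⇒ A = P/(εσT⁴).
T⁴ = 1.553×10¹⁰ K⁴.
A = 2110/(0.79 × 5.67×10⁻⁸ × 1.553×10¹⁰).

A ≈ 3.03 m²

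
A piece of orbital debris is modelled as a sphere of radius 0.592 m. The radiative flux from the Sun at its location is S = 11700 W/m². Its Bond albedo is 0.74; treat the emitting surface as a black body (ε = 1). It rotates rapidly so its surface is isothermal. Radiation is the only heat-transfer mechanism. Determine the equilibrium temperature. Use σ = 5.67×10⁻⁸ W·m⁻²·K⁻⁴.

T ≈ 340 K

At equilibrium, absorbed power = emitted power.
Absorbing cross-section = πr² = 1.101 m²; emitting surface = 4πr² = 4.404 m² (ratio 4).
(1−a)S·A_cross = εσ·A_surf·T⁴  ⇒  T⁴ = (1−a)S/(4σ).
T⁴ = 0.260·11700/(4·5.67×10⁻⁸) = 1.341×10¹⁰ K⁴.
T = (1.341×10¹⁰)^(1/4).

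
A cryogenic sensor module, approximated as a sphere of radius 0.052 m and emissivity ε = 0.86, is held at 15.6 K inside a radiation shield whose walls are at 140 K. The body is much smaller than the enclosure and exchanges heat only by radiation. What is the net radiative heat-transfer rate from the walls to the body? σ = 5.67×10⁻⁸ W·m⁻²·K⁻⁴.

P_net ≈ 0.636 W

For a small grey body in a large enclosure: P_net = εσA(T_body⁴ − T_wall⁴).
A = 4πr² = 0.03398 m²; T_body⁴ − T_wall⁴ = 59220 − 3.842×10⁸ = -3.841×10⁸ K⁴.
|P_net| = 0.86·5.67×10⁻⁸·0.03398·3.841×10⁸.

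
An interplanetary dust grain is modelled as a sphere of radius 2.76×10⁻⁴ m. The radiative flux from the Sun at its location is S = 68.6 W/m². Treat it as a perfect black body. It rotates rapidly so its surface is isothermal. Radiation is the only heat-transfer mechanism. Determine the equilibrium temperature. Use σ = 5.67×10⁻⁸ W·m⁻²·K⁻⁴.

At equilibrium, absorbed power = emitted power.
Absorbing cross-section = πr² = 2.393×10⁻⁷ m²; emitting surface = 4πr² = 9.573×10⁻⁷ m² (ratio 4).
S·A_cross = εσ·A_surf·T⁴  ⇒  T⁴ = S/(4σ).
T⁴ = 1.00·68.6/(4·5.67×10⁻⁸) = 3.025×10⁸ K⁴.
T = (3.025×10⁸)^(1/4).

T ≈ 132 K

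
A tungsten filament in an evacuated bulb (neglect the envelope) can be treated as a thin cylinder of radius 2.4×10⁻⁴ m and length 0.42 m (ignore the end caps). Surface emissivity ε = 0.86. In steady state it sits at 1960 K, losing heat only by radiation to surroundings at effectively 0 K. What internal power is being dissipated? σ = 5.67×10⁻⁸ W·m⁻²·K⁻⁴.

Steady state: P = εσA T⁴.
A = 2πrL = 6.333×10⁻⁴ m²; T⁴ = (1960)⁴ = 1.476×10¹³ K⁴.
P = 0.86 × 5.67×10⁻⁸ × 6.333×10⁻⁴ × 1.476×10¹³.

P ≈ 456 W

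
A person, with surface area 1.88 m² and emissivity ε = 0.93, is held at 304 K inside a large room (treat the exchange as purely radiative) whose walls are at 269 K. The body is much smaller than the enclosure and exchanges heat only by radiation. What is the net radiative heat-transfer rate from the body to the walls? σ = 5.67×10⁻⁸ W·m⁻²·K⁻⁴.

P_net ≈ 328 W

For a small grey body in a large enclosure: P_net = εσA(T_body⁴ − T_wall⁴).
A = 1.88 m²; T_body⁴ − T_wall⁴ = 8.541×10⁹ − 5.236×10⁹ = 3.305×10⁹ K⁴.
|P_net| = 0.93·5.67×10⁻⁸·1.880·3.305×10⁹.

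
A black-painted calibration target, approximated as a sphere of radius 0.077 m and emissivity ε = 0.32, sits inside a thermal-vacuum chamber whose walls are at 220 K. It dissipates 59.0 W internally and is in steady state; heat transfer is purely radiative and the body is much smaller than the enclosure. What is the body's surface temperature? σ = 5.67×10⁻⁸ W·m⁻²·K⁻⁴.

For a small grey body in a large enclosure, net radiated power = εσA(T⁴ − T_w⁴).
Steady state: P = εσA(T⁴ − T_w⁴) with A = 4πr² = 0.07451 m².
T⁴ = P/(εσA) + T_w⁴ = 59.0/(0.32·5.67×10⁻⁸·0.07451) + (220)⁴
    = 4.364×10¹⁰ + 2.343×10⁹ = 4.599×10¹⁰ K⁴.

T ≈ 463 K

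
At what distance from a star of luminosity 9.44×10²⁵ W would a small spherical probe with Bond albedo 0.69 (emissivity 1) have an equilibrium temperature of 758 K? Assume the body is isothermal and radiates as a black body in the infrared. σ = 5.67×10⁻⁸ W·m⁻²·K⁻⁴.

For an isothermal black-emitting sphere, (1−a)S·πr² = σ·4πr²·T⁴ ⇒ S = 4σT⁴/(1−a).
S = 4·5.67×10⁻⁸·(758)⁴/0.310 = 2.415×10⁵ W/m².
Flux falls as S = L/(4πd²), so d = √(L/(4πS)) = √(9.44×10²⁵/(4π·2.415×10⁵)).

d ≈ 5.58×10⁹ m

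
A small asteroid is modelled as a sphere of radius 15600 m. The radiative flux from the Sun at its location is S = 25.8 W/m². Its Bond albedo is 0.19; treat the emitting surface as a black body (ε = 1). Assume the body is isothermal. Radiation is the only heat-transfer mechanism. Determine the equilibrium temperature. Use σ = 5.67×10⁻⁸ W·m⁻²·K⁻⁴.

T ≈ 98.0 K

At equilibrium, absorbed power = emitted power.
Absorbing cross-section = πr² = 7.645×10⁸ m²; emitting surface = 4πr² = 3.058×10⁹ m² (ratio 4).
(1−a)S·A_cross = εσ·A_surf·T⁴  ⇒  T⁴ = (1−a)S/(4σ).
T⁴ = 0.810·25.8/(4·5.67×10⁻⁸) = 9.214×10⁷ K⁴.
T = (9.214×10⁷)^(1/4).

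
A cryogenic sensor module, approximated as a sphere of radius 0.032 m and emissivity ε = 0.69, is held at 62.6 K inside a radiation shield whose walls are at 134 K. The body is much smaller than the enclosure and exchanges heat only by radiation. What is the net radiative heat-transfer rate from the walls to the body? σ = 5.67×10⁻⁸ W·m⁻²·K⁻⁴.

P_net ≈ 0.155 W

For a small grey body in a large enclosure: P_net = εσA(T_body⁴ − T_wall⁴).
A = 4πr² = 0.01287 m²; T_body⁴ − T_wall⁴ = 1.536×10⁷ − 3.224×10⁸ = -3.071×10⁸ K⁴.
|P_net| = 0.69·5.67×10⁻⁸·0.01287·3.071×10⁸.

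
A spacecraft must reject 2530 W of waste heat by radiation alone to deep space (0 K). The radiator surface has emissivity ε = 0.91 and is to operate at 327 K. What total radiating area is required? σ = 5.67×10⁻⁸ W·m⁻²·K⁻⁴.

A ≈ 4.29 m²

P = εσA T⁴ ⇒ A = P/(εσT⁴).
T⁴ = 1.143×10¹⁰ K⁴.
A = 2530/(0.91 × 5.67×10⁻⁸ × 1.143×10¹⁰).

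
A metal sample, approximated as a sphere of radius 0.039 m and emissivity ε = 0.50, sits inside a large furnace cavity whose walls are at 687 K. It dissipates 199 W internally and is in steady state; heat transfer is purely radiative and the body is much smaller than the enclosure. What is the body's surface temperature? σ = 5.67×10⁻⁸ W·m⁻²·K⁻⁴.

T ≈ 876 K

For a small grey body in a large enclosure, net radiated power = εσA(T⁴ − T_w⁴).
Steady state: P = εσA(T⁴ − T_w⁴) with A = 4πr² = 0.01911 m².
T⁴ = P/(εσA) + T_w⁴ = 199/(0.50·5.67×10⁻⁸·0.01911) + (687)⁴
    = 3.672×10¹¹ + 2.228×10¹¹ = 5.900×10¹¹ K⁴.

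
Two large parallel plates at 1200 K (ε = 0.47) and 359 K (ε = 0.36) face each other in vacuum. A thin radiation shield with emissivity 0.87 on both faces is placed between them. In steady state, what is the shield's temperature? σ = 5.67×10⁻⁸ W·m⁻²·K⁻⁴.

In steady state the net flux on the hot side equals that on the cold side.
σ(T₁⁴−T_s⁴)/D₁ = σ(T_s⁴−T₂⁴)/D₂, with D₁ = 1/ε₁+1/ε_s−1 = 2.277, D₂ = 1/ε_s+1/ε₂−1 = 2.927.
Solve for T_s⁴: T_s⁴ = (D₂·T₁⁴ + D₁·T₂⁴)/(D₁+D₂) = 1.174×10¹² K⁴.

T_s ≈ 1040 K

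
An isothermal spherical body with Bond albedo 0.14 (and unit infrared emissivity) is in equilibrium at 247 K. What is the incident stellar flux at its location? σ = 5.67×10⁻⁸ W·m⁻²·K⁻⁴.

(1−a)S·πr² = σ·4πr²·T⁴ ⇒ S = 4σT⁴/(1−a).
S = 4·5.67×10⁻⁸·3.722×10⁹/0.860.

S ≈ 982 W/m²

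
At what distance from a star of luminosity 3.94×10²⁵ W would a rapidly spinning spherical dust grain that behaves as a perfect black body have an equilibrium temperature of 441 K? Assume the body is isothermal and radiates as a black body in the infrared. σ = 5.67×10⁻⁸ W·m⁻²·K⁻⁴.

For an isothermal black-emitting sphere, (1−a)S·πr² = σ·4πr²·T⁴ ⇒ S = 4σT⁴/(1−a).
S = 4·5.67×10⁻⁸·(441)⁴/1.00 = 8578 W/m².
Flux falls as S = L/(4πd²), so d = √(L/(4πS)) = √(3.94×10²⁵/(4π·8578)).

d ≈ 1.91×10¹⁰ m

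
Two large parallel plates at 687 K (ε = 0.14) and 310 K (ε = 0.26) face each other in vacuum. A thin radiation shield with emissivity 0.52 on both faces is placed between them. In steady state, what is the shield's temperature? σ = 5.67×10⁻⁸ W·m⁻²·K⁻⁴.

In steady state the net flux on the hot side equals that on the cold side.
σ(T₁⁴−T_s⁴)/D₁ = σ(T_s⁴−T₂⁴)/D₂, with D₁ = 1/ε₁+1/ε_s−1 = 8.066, D₂ = 1/ε_s+1/ε₂−1 = 4.769.
Solve for T_s⁴: T_s⁴ = (D₂·T₁⁴ + D₁·T₂⁴)/(D₁+D₂) = 8.857×10¹⁰ K⁴.

T_s ≈ 546 K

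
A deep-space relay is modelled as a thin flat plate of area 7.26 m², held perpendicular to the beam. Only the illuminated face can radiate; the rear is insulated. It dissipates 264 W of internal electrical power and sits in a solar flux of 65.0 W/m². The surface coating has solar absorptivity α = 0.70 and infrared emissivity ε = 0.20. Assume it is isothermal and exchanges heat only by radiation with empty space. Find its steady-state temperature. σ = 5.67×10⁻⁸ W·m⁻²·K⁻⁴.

At steady state, absorbed solar power + internal power = radiated power.
Absorbed: α·S·A_cross = 0.70·65.0·7.260 = 330.3 W (cross-section A).
Total input = 330.3 + 264 = 594.3 W.
Radiated: εσ·A_surf·T⁴ with A_surf = A = 7.260 m².
T⁴ = 594.3/(0.20·5.67×10⁻⁸·7.260) = 7.219×10⁹ K⁴.

T ≈ 291 K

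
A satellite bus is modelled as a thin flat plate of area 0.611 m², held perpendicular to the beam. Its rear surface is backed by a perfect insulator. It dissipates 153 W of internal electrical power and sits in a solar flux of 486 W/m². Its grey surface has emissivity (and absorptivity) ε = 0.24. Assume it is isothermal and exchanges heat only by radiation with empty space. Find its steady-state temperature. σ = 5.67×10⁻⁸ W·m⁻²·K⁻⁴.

T ≈ 405 K

At steady state, absorbed solar power + internal power = radiated power.
Absorbed: α·S·A_cross = 0.24·486·0.6110 = 71.27 W (cross-section A).
Total input = 71.27 + 153 = 224.3 W.
Radiated: εσ·A_surf·T⁴ with A_surf = A = 0.6110 m².
T⁴ = 224.3/(0.24·5.67×10⁻⁸·0.6110) = 2.697×10¹⁰ K⁴.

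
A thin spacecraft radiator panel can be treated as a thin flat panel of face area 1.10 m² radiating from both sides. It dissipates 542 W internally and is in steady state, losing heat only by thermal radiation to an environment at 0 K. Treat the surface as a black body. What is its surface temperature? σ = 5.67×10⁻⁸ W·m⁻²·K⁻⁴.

T ≈ 257 K

Steady state: internal power = radiated power, P = εσA T⁴.
Radiating area A = 2·1.10 = 2.200 m².
T⁴ = P/(εσA) = 542/(1.0·5.67×10⁻⁸·2.200) = 4.345×10⁹ K⁴.
T = (4.345×10⁹)^(1/4).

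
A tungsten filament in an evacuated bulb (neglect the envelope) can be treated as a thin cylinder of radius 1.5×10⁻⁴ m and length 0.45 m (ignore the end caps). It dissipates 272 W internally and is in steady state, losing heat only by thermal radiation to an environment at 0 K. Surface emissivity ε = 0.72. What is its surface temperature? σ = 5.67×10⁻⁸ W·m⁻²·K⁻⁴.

T ≈ 1990 K

Steady state: internal power = radiated power, P = εσA T⁴.
Radiating area A = 2πrL = 4.241×10⁻⁴ m².
T⁴ = P/(εσA) = 272/(0.72·5.67×10⁻⁸·4.241×10⁻⁴) = 1.571×10¹³ K⁴.
T = (1.571×10¹³)^(1/4).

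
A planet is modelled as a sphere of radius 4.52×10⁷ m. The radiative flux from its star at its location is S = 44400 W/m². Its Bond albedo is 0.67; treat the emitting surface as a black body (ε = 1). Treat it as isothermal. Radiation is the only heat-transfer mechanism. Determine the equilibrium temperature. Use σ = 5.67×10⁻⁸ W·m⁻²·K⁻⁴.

T ≈ 504 K

At equilibrium, absorbed power = emitted power.
Absorbing cross-section = πr² = 6.418×10¹⁵ m²; emitting surface = 4πr² = 2.567×10¹⁶ m² (ratio 4).
(1−a)S·A_cross = εσ·A_surf·T⁴  ⇒  T⁴ = (1−a)S/(4σ).
T⁴ = 0.330·44400/(4·5.67×10⁻⁸) = 6.460×10¹⁰ K⁴.
T = (6.460×10¹⁰)^(1/4).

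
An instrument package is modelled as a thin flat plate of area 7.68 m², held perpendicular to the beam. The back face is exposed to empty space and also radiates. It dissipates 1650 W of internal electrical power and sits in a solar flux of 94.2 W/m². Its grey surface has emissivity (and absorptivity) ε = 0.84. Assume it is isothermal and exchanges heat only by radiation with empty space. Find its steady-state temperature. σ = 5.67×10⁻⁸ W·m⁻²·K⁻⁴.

T ≈ 236 K

At steady state, absorbed solar power + internal power = radiated power.
Absorbed: α·S·A_cross = 0.84·94.2·7.680 = 607.7 W (cross-section A).
Total input = 607.7 + 1650 = 2258 W.
Radiated: εσ·A_surf·T⁴ with A_surf = 2A = 15.36 m².
T⁴ = 2258/(0.84·5.67×10⁻⁸·15.36) = 3.086×10⁹ K⁴.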